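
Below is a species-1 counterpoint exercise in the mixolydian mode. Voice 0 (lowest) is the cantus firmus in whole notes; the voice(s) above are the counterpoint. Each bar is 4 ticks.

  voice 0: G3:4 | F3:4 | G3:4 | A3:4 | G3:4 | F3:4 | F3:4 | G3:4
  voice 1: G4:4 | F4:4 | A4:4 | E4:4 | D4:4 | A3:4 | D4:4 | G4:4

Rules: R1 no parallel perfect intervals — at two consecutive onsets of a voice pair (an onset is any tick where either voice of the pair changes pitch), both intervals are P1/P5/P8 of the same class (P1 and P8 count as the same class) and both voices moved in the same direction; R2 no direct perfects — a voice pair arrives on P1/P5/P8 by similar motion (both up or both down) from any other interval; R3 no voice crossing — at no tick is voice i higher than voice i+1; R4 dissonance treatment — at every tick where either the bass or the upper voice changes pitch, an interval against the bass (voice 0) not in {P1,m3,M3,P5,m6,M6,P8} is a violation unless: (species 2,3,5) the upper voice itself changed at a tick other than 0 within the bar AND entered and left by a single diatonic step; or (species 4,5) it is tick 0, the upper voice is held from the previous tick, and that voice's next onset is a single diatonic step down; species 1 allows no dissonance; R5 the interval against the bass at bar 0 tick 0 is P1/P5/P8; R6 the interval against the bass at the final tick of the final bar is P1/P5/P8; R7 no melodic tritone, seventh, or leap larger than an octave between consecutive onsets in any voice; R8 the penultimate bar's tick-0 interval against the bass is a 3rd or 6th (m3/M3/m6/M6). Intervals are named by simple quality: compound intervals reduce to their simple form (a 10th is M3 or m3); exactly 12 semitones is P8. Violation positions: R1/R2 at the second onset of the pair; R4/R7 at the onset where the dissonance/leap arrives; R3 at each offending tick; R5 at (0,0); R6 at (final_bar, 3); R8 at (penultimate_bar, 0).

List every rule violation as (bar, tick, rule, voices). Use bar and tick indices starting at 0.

bar 0: v0=G3 v1=G4 downbeat P8
bar 1: v0=F3 v1=F4 downbeat P8
bar 2: v0=G3 v1=A4 downbeat M2
bar 3: v0=A3 v1=E4 downbeat P5
bar 4: v0=G3 v1=D4 downbeat P5
bar 5: v0=F3 v1=A3 downbeat M3
bar 6: v0=F3 v1=D4 downbeat M6
bar 7: v0=G3 v1=G4 downbeat P8
  -> R1 @ bar 1 tick 0 v(0, 1): G3/G4 P8 -> F3/F4 P8 similar
  -> R4 @ bar 2 tick 0 v(0, 1): G3/A4 M2 untreated
  -> R1 @ bar 4 tick 0 v(0, 1): A3/E4 P5 -> G3/D4 P5 similar
  -> R2 @ bar 7 tick 0 v(0, 1): F3/D4 M6 -> G3/G4 P8 similar

(1, 0, R1, (0, 1))
(2, 0, R4, (0, 1))
(4, 0, R1, (0, 1))
(7, 0, R2, (0, 1))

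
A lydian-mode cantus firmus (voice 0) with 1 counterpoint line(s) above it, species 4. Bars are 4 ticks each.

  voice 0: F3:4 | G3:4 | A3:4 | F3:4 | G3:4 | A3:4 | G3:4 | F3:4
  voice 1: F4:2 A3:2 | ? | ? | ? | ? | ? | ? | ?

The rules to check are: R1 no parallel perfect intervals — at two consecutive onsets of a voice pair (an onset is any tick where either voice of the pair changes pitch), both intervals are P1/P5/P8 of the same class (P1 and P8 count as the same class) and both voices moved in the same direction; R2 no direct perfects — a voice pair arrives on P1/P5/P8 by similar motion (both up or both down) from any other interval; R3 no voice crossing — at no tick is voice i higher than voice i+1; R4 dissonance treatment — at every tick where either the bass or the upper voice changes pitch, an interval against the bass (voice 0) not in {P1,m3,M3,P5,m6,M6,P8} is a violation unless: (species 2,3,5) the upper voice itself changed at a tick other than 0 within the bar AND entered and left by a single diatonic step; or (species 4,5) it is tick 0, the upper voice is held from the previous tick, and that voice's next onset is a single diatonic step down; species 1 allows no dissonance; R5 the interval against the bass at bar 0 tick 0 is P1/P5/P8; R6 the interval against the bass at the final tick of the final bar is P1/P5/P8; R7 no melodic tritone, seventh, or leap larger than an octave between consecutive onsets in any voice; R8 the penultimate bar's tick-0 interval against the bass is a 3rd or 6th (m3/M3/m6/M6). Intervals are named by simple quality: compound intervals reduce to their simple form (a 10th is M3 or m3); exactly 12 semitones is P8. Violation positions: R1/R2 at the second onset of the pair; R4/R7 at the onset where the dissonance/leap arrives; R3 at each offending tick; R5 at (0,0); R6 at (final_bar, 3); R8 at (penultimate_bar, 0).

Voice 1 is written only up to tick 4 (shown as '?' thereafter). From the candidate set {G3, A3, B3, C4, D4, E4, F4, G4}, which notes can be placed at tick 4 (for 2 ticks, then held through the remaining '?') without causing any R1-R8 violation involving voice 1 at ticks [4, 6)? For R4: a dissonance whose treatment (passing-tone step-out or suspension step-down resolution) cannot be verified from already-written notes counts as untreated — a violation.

G3: legal
A3: violates R4
B3: legal
C4: violates R4
D4: violates R2
E4: legal
F4: violates R4
G4: violates R2,R7

{B3, E4, G3}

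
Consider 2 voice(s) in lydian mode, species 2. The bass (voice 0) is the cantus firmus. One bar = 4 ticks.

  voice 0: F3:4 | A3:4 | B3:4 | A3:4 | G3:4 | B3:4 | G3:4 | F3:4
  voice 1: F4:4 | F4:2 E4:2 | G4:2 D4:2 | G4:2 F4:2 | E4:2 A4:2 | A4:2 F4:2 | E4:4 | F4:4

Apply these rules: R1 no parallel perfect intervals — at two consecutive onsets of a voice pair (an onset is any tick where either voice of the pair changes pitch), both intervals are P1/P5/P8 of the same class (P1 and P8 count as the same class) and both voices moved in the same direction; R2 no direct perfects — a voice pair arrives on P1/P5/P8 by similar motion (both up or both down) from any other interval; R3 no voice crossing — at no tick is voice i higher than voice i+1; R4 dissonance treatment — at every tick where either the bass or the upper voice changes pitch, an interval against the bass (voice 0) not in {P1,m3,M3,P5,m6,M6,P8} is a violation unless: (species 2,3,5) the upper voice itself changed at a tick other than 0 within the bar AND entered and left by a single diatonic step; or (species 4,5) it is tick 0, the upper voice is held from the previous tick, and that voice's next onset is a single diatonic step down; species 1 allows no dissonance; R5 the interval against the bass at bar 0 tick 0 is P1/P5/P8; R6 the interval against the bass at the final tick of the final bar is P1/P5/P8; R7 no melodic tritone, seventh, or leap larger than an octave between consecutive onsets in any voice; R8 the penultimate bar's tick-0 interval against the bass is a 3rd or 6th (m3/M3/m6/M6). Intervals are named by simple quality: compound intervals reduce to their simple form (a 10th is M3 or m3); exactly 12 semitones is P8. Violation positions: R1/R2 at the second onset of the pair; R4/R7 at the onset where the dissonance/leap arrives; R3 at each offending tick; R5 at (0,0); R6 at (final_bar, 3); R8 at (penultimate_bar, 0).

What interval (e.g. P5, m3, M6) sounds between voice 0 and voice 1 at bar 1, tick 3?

voice 0=A3 voice 1=E4 -> P5

P5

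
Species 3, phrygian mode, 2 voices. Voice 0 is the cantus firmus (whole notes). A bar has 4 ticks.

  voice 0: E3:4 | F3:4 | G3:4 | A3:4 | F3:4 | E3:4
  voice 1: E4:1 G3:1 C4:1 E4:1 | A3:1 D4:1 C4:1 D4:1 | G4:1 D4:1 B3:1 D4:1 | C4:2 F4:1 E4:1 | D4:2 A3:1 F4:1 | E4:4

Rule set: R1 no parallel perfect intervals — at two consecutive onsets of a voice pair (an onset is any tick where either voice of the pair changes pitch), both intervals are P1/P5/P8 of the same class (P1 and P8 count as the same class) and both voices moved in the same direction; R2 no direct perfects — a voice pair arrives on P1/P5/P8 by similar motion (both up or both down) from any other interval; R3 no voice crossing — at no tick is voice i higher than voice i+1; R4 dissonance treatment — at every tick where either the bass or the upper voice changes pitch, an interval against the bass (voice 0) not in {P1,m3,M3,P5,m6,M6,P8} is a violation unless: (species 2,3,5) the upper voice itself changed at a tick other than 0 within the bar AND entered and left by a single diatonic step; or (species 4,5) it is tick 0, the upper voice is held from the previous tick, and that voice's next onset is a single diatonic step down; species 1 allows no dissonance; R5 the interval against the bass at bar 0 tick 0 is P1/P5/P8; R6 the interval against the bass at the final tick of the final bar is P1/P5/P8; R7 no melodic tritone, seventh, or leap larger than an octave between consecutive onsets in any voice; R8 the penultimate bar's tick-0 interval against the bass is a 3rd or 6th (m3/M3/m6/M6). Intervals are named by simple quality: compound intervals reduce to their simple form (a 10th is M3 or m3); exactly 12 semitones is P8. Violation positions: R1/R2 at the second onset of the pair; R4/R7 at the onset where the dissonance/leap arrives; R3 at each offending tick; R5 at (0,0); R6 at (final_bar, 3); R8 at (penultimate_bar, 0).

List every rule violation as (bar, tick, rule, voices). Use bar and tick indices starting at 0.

(2, 0, R2, (0, 1))
(5, 0, R1, (0, 1))

bar 0: v0=E3 v1=E4 downbeat P8
bar 1: v0=F3 v1=A3 downbeat M3
bar 2: v0=G3 v1=G4 downbeat P8
bar 3: v0=A3 v1=C4 downbeat m3
bar 4: v0=F3 v1=D4 downbeat M6
bar 5: v0=E3 v1=E4 downbeat P8
  -> R2 @ bar 2 tick 0 v(0, 1): F3/D4 M6 -> G3/G4 P8 similar
  -> R1 @ bar 5 tick 0 v(0, 1): F3/F4 P8 -> E3/E4 P8 similar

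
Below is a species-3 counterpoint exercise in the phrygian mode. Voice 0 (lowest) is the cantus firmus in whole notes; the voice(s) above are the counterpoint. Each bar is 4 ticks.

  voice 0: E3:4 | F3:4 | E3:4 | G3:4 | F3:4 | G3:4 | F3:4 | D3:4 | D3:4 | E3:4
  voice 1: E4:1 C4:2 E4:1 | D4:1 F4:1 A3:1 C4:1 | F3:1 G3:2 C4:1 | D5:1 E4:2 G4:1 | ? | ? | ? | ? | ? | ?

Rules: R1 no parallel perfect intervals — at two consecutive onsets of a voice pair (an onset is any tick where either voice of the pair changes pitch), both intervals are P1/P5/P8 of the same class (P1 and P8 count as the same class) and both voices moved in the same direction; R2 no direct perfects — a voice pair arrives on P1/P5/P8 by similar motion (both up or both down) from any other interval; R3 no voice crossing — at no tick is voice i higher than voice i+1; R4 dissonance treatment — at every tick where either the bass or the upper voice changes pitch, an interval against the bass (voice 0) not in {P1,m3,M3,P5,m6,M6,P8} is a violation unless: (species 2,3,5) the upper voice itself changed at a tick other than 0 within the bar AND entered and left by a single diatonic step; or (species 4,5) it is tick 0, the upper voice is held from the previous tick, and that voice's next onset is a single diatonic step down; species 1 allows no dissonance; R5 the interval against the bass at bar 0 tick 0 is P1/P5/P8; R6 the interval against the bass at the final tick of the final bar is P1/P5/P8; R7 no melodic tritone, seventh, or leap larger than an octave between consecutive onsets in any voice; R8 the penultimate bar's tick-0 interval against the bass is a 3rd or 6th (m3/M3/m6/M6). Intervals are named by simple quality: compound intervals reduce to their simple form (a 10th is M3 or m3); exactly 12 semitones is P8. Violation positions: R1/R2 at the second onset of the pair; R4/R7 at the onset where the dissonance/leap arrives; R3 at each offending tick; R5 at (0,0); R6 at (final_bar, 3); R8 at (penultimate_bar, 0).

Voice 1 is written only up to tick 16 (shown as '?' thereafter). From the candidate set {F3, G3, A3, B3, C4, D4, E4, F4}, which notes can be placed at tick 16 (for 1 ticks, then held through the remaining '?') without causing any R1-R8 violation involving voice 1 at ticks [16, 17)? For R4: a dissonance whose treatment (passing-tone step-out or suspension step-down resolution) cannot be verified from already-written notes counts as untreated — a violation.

{D4}

F3: violates R1,R7
G3: violates R4
A3: violates R7
B3: violates R4
C4: violates R2
D4: legal
E4: violates R4
F4: violates R1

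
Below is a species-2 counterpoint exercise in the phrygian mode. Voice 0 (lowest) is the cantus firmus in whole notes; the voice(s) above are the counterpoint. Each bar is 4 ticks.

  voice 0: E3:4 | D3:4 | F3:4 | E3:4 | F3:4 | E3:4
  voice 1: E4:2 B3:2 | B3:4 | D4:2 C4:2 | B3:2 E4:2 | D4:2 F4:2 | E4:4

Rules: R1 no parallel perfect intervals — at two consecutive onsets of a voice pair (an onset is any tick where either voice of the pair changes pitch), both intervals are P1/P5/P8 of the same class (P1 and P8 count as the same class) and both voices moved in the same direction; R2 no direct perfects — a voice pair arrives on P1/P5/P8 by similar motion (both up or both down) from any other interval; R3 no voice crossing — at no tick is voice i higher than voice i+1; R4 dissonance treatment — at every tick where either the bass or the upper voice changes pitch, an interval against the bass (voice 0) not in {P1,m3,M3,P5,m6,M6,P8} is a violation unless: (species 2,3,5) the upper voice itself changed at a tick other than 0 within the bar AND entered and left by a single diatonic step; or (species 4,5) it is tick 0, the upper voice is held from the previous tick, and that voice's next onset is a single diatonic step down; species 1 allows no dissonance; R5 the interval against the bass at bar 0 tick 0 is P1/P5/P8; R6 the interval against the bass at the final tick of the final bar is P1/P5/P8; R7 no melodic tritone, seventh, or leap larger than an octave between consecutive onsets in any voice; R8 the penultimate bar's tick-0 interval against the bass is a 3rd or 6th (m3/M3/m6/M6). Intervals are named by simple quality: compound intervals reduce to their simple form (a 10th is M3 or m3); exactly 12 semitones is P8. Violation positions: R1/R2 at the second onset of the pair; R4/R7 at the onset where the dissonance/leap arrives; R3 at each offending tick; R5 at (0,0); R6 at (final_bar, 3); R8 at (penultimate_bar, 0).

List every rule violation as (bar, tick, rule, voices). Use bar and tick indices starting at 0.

(3, 0, R1, (0, 1))
(5, 0, R1, (0, 1))

bar 0: v0=E3 v1=E4 downbeat P8
bar 1: v0=D3 v1=B3 downbeat M6
bar 2: v0=F3 v1=D4 downbeat M6
bar 3: v0=E3 v1=B3 downbeat P5
bar 4: v0=F3 v1=D4 downbeat M6
bar 5: v0=E3 v1=E4 downbeat P8
  -> R1 @ bar 3 tick 0 v(0, 1): F3/C4 P5 -> E3/B3 P5 similar
  -> R1 @ bar 5 tick 0 v(0, 1): F3/F4 P8 -> E3/E4 P8 similar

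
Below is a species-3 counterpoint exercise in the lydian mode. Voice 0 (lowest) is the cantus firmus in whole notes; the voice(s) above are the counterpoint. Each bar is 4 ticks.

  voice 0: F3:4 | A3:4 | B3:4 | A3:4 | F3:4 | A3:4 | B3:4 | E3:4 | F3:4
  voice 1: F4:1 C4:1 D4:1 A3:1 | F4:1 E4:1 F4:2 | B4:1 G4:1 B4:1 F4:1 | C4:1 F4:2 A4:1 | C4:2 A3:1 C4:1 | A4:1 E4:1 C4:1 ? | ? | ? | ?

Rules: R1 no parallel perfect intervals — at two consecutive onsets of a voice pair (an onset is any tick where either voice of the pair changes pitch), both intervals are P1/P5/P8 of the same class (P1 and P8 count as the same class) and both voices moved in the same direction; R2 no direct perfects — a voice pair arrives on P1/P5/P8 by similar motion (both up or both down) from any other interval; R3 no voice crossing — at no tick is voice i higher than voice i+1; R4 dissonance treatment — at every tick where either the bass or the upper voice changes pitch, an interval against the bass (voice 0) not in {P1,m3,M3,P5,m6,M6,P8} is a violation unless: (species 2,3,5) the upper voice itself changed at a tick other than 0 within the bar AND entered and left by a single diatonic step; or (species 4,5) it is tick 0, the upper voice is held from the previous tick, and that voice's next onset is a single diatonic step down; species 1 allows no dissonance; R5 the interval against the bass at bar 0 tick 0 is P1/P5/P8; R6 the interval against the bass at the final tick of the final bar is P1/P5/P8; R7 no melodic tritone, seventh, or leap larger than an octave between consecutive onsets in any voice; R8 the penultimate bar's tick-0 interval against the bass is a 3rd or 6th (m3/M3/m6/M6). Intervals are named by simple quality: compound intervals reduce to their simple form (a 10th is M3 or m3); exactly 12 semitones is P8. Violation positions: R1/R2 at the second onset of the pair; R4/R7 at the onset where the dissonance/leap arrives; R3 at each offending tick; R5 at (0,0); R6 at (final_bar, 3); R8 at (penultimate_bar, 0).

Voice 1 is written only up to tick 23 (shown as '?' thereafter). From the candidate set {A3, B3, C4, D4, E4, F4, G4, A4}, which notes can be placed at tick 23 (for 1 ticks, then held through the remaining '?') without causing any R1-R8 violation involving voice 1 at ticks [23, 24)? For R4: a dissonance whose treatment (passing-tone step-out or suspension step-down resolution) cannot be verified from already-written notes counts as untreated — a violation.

A3: legal
B3: violates R4
C4: legal
D4: violates R4
E4: legal
F4: legal
G4: violates R4
A4: legal

{A3, A4, C4, E4, F4}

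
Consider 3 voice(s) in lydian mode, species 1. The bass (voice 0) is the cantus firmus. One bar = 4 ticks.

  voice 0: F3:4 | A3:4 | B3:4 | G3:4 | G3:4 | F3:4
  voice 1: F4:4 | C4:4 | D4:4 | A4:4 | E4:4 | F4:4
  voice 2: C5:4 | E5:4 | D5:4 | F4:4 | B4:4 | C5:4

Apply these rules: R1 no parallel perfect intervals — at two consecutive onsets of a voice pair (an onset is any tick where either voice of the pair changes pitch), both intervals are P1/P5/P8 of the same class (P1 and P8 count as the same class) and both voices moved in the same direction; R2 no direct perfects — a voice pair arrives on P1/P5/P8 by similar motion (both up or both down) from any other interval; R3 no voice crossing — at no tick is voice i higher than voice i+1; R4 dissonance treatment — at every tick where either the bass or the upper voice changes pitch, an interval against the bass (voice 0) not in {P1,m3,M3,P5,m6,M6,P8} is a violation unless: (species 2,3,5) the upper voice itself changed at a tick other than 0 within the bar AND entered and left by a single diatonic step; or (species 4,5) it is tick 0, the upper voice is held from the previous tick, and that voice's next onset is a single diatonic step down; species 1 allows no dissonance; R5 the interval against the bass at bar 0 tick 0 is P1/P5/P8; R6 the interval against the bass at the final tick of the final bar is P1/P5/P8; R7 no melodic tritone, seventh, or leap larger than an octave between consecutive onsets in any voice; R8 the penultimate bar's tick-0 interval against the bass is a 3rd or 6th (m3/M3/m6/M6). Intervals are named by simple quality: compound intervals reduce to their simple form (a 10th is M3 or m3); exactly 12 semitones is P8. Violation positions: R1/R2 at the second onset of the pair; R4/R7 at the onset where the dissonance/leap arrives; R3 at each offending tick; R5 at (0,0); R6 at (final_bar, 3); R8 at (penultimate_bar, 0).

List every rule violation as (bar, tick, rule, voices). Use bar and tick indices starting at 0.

(1, 0, R1, (0, 2))
(3, 0, R3, (1, 2))
(3, 0, R4, (0, 1))
(3, 0, R4, (0, 2))
(3, 1, R3, (1, 2))
(3, 2, R3, (1, 2))
(3, 3, R3, (1, 2))
(4, 0, R7, (2,))
(5, 0, R1, (1, 2))

bar 0: v0=F3 v1=F4 v2=C5 downbeat P5
bar 1: v0=A3 v1=C4 v2=E5 downbeat P5
bar 2: v0=B3 v1=D4 v2=D5 downbeat m3
bar 3: v0=G3 v1=A4 v2=F4 downbeat m7
bar 4: v0=G3 v1=E4 v2=B4 downbeat M3
bar 5: v0=F3 v1=F4 v2=C5 downbeat P5
  -> R1 @ bar 1 tick 0 v(0, 2): F3/C5 P5 -> A3/E5 P5 similar
  -> R3 @ bar 3 tick 0 v(1, 2): A4 above F4
  -> R4 @ bar 3 tick 0 v(0, 1): G3/A4 M2 untreated
  -> R4 @ bar 3 tick 0 v(0, 2): G3/F4 m7 untreated
  -> R3 @ bar 3 tick 1 v(1, 2): A4 above F4
  -> R3 @ bar 3 tick 2 v(1, 2): A4 above F4
  -> R3 @ bar 3 tick 3 v(1, 2): A4 above F4
  -> R7 @ bar 4 tick 0 v(2,): F4->B4 leap 6st
  -> R1 @ bar 5 tick 0 v(1, 2): E4/B4 P5 -> F4/C5 P5 similar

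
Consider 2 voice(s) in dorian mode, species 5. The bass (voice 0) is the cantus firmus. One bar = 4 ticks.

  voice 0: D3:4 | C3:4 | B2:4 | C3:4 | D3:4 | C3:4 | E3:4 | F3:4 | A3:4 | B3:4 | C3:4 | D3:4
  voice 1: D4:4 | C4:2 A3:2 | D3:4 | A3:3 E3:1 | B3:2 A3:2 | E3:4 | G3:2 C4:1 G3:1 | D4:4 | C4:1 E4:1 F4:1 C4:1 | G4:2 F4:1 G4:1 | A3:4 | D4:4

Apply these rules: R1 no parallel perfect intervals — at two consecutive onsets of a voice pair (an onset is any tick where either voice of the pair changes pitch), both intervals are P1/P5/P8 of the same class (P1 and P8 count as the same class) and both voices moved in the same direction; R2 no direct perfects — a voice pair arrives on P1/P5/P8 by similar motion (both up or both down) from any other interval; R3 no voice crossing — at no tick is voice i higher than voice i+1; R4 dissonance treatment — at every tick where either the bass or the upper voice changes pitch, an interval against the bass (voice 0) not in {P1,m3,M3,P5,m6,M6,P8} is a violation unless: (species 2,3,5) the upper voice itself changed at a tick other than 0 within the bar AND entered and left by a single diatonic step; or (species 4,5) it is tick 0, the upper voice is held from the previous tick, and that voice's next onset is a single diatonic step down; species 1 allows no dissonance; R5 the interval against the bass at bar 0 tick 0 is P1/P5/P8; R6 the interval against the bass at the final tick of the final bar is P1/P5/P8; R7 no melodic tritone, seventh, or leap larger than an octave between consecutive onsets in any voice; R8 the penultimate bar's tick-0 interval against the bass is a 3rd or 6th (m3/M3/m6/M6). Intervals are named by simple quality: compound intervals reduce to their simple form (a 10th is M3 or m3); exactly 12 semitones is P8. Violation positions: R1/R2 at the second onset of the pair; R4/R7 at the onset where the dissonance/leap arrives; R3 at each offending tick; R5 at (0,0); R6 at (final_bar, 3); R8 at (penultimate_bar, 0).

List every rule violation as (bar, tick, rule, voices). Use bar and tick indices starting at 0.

(1, 0, R1, (0, 1))
(10, 0, R7, (0,))
(10, 0, R7, (1,))
(11, 0, R2, (0, 1))

bar 0: v0=D3 v1=D4 downbeat P8
bar 1: v0=C3 v1=C4 downbeat P8
bar 2: v0=B2 v1=D3 downbeat m3
bar 3: v0=C3 v1=A3 downbeat M6
bar 4: v0=D3 v1=B3 downbeat M6
bar 5: v0=C3 v1=E3 downbeat M3
bar 6: v0=E3 v1=G3 downbeat m3
bar 7: v0=F3 v1=D4 downbeat M6
bar 8: v0=A3 v1=C4 downbeat m3
bar 9: v0=B3 v1=G4 downbeat m6
bar 10: v0=C3 v1=A3 downbeat M6
bar 11: v0=D3 v1=D4 downbeat P8
  -> R1 @ bar 1 tick 0 v(0, 1): D3/D4 P8 -> C3/C4 P8 similar
  -> R7 @ bar 10 tick 0 v(0,): B3->C3 leap 11st
  -> R7 @ bar 10 tick 0 v(1,): G4->A3 leap 10st
  -> R2 @ bar 11 tick 0 v(0, 1): C3/A3 M6 -> D3/D4 P8 similar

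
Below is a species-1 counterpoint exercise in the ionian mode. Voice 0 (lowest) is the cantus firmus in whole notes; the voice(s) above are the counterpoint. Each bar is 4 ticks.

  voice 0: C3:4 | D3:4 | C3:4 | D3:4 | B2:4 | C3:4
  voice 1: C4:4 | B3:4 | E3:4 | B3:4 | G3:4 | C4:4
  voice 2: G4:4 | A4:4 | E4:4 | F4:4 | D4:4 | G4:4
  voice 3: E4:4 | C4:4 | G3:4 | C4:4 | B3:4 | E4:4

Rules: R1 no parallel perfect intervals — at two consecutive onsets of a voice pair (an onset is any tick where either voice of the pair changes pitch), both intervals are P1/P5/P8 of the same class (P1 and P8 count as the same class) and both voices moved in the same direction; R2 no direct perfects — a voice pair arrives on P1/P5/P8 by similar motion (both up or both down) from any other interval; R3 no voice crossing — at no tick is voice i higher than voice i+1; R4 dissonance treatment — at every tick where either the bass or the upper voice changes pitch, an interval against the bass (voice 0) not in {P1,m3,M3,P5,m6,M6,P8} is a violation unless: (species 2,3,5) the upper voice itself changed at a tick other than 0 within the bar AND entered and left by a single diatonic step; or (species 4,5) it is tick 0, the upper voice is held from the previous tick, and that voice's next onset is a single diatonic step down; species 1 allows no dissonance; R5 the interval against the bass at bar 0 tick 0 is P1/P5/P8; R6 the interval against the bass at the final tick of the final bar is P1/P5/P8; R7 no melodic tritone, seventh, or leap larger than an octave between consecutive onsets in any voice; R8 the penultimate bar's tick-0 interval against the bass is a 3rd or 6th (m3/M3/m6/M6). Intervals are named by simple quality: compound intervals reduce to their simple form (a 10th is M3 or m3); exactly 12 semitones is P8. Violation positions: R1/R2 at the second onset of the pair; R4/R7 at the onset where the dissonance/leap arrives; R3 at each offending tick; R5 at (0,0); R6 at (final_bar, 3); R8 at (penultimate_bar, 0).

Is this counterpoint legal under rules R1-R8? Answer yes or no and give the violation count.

No (37 violations)

bar 0: v0=C3 v1=C4 v2=G4 v3=E4 (M3)
bar 1: v0=D3 v1=B3 v2=A4 v3=C4 (m7)
bar 2: v0=C3 v1=E3 v2=E4 v3=G3 (P5)
bar 3: v0=D3 v1=B3 v2=F4 v3=C4 (m7)
bar 4: v0=B2 v1=G3 v2=D4 v3=B3 (P8)
bar 5: v0=C3 v1=C4 v2=G4 v3=E4 (M3)
  R3 @ bar0.0: G4 above E4
  R5 @ bar0.0: opens on M3
  R3 @ bar0.1: G4 above E4
  R3 @ bar0.2: G4 above E4
  R3 @ bar0.3: G4 above E4
  R1 @ bar1.0: C3/G4 P5 -> D3/A4 P5 similar
  R3 @ bar1.0: A4 above C4
  R4 @ bar1.0: D3/C4 m7 untreated
  R3 @ bar1.1: A4 above C4
  R3 @ bar1.2: A4 above C4
  R3 @ bar1.3: A4 above C4
  R2 @ bar2.0: D3/C4 m7 -> C3/G3 P5 similar
  R2 @ bar2.0: B3/A4 m7 -> E3/E4 P8 similar
  R3 @ bar2.0: E4 above G3
  R3 @ bar2.1: E4 above G3
  R3 @ bar2.2: E4 above G3
  R3 @ bar2.3: E4 above G3
  R3 @ bar3.0: F4 above C4
  R4 @ bar3.0: D3/C4 m7 untreated
  R3 @ bar3.1: F4 above C4
  R3 @ bar3.2: F4 above C4
  R3 @ bar3.3: F4 above C4
  R2 @ bar4.0: D3/C4 m7 -> B2/B3 P8 similar
  R2 @ bar4.0: B3/F4 TT -> G3/D4 P5 similar
  R3 @ bar4.0: D4 above B3
  R8 @ bar4.0: penult P8 not 3rd/6th
  R3 @ bar4.1: D4 above B3
  R3 @ bar4.2: D4 above B3
  R3 @ bar4.3: D4 above B3
  R1 @ bar5.0: G3/D4 P5 -> C4/G4 P5 similar
  R2 @ bar5.0: B2/G3 m6 -> C3/C4 P8 similar
  R2 @ bar5.0: B2/D4 m3 -> C3/G4 P5 similar
  R3 @ bar5.0: G4 above E4
  R3 @ bar5.1: G4 above E4
  R3 @ bar5.2: G4 above E4
  R3 @ bar5.3: G4 above E4
  R6 @ bar5.3: closes on M3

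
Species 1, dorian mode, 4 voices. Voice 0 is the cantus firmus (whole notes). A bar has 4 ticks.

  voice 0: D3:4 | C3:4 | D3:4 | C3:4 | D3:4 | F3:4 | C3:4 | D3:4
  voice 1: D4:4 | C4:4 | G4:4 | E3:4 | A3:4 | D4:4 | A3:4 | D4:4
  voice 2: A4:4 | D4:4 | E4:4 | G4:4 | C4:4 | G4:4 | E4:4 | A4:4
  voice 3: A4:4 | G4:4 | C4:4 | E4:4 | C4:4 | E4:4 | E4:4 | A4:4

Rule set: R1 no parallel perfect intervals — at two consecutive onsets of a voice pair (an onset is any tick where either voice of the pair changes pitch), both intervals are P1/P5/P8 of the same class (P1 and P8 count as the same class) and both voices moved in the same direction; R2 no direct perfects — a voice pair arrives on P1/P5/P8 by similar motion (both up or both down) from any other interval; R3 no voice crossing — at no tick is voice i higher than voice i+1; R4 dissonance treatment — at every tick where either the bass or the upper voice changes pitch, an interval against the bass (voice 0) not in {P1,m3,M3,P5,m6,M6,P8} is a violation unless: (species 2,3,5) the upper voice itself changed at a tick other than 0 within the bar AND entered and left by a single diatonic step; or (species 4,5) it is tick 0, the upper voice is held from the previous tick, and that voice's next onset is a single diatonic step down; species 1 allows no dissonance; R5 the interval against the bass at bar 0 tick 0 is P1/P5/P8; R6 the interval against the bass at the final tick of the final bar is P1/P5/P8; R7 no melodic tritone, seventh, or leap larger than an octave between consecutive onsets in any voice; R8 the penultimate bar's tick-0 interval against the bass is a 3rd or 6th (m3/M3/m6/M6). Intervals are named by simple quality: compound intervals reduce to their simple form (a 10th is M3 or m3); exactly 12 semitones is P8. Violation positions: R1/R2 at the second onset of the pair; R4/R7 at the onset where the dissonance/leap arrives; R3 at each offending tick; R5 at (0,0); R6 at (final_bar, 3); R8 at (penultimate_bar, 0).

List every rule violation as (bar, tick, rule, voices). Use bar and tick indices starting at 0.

bar 0: v0=D3 v1=D4 v2=A4 v3=A4 downbeat P5
bar 1: v0=C3 v1=C4 v2=D4 v3=G4 downbeat P5
bar 2: v0=D3 v1=G4 v2=E4 v3=C4 downbeat m7
bar 3: v0=C3 v1=E3 v2=G4 v3=E4 downbeat M3
bar 4: v0=D3 v1=A3 v2=C4 v3=C4 downbeat m7
bar 5: v0=F3 v1=D4 v2=G4 v3=E4 downbeat M7
bar 6: v0=C3 v1=A3 v2=E4 v3=E4 downbeat M3
bar 7: v0=D3 v1=D4 v2=A4 v3=A4 downbeat P5
  -> R1 @ bar 1 tick 0 v(0, 1): D3/D4 P8 -> C3/C4 P8 similar
  -> R1 @ bar 1 tick 0 v(0, 3): D3/A4 P5 -> C3/G4 P5 similar
  -> R1 @ bar 1 tick 0 v(1, 3): D4/A4 P5 -> C4/G4 P5 similar
  -> R4 @ bar 1 tick 0 v(0, 2): C3/D4 M2 untreated
  -> R3 @ bar 2 tick 0 v(1, 2): G4 above E4
  -> R3 @ bar 2 tick 0 v(2, 3): E4 above C4
  -> R4 @ bar 2 tick 0 v(0, 1): D3/G4 P4 untreated
  -> R4 @ bar 2 tick 0 v(0, 2): D3/E4 M2 untreated
  -> R4 @ bar 2 tick 0 v(0, 3): D3/C4 m7 untreated
  -> R3 @ bar 2 tick 1 v(1, 2): G4 above E4
  -> R3 @ bar 2 tick 1 v(2, 3): E4 above C4
  -> R3 @ bar 2 tick 2 v(1, 2): G4 above E4
  -> R3 @ bar 2 tick 2 v(2, 3): E4 above C4
  -> R3 @ bar 2 tick 3 v(1, 2): G4 above E4
  -> R3 @ bar 2 tick 3 v(2, 3): E4 above C4
  -> R3 @ bar 3 tick 0 v(2, 3): G4 above E4
  -> R7 @ bar 3 tick 0 v(1,): G4->E3 leap 15st
  -> R3 @ bar 3 tick 1 v(2, 3): G4 above E4
  -> R3 @ bar 3 tick 2 v(2, 3): G4 above E4
  -> R3 @ bar 3 tick 3 v(2, 3): G4 above E4
  -> R2 @ bar 4 tick 0 v(0, 1): C3/E3 M3 -> D3/A3 P5 similar
  -> R2 @ bar 4 tick 0 v(2, 3): G4/E4 m3 -> C4/C4 P1 similar
  -> R4 @ bar 4 tick 0 v(0, 2): D3/C4 m7 untreated
  -> R4 @ bar 4 tick 0 v(0, 3): D3/C4 m7 untreated
  -> R3 @ bar 5 tick 0 v(2, 3): G4 above E4
  -> R4 @ bar 5 tick 0 v(0, 2): F3/G4 M2 untreated
  -> R4 @ bar 5 tick 0 v(0, 3): F3/E4 M7 untreated
  -> R3 @ bar 5 tick 1 v(2, 3): G4 above E4
  -> R3 @ bar 5 tick 2 v(2, 3): G4 above E4
  -> R3 @ bar 5 tick 3 v(2, 3): G4 above E4
  -> R2 @ bar 6 tick 0 v(1, 2): D4/G4 P4 -> A3/E4 P5 similar
  -> R1 @ bar 7 tick 0 v(1, 2): A3/E4 P5 -> D4/A4 P5 similar
  -> R1 @ bar 7 tick 0 v(1, 3): A3/E4 P5 -> D4/A4 P5 similar
  -> R1 @ bar 7 tick 0 v(2, 3): E4/E4 P1 -> A4/A4 P1 similar
  -> R2 @ bar 7 tick 0 v(0, 1): C3/A3 M6 -> D3/D4 P8 similar
  -> R2 @ bar 7 tick 0 v(0, 2): C3/E4 M3 -> D3/A4 P5 similar
  -> R2 @ bar 7 tick 0 v(0, 3): C3/E4 M3 -> D3/A4 P5 similar

(1, 0, R1, (0, 1))
(1, 0, R1, (0, 3))
(1, 0, R1, (1, 3))
(1, 0, R4, (0, 2))
(2, 0, R3, (1, 2))
(2, 0, R3, (2, 3))
(2, 0, R4, (0, 1))
(2, 0, R4, (0, 2))
(2, 0, R4, (0, 3))
(2, 1, R3, (1, 2))
(2, 1, R3, (2, 3))
(2, 2, R3, (1, 2))
(2, 2, R3, (2, 3))
(2, 3, R3, (1, 2))
(2, 3, R3, (2, 3))
(3, 0, R3, (2, 3))
(3, 0, R7, (1,))
(3, 1, R3, (2, 3))
(3, 2, R3, (2, 3))
(3, 3, R3, (2, 3))
(4, 0, R2, (0, 1))
(4, 0, R2, (2, 3))
(4, 0, R4, (0, 2))
(4, 0, R4, (0, 3))
(5, 0, R3, (2, 3))
(5, 0, R4, (0, 2))
(5, 0, R4, (0, 3))
(5, 1, R3, (2, 3))
(5, 2, R3, (2, 3))
(5, 3, R3, (2, 3))
(6, 0, R2, (1, 2))
(7, 0, R1, (1, 2))
(7, 0, R1, (1, 3))
(7, 0, R1, (2, 3))
(7, 0, R2, (0, 1))
(7, 0, R2, (0, 2))
(7, 0, R2, (0, 3))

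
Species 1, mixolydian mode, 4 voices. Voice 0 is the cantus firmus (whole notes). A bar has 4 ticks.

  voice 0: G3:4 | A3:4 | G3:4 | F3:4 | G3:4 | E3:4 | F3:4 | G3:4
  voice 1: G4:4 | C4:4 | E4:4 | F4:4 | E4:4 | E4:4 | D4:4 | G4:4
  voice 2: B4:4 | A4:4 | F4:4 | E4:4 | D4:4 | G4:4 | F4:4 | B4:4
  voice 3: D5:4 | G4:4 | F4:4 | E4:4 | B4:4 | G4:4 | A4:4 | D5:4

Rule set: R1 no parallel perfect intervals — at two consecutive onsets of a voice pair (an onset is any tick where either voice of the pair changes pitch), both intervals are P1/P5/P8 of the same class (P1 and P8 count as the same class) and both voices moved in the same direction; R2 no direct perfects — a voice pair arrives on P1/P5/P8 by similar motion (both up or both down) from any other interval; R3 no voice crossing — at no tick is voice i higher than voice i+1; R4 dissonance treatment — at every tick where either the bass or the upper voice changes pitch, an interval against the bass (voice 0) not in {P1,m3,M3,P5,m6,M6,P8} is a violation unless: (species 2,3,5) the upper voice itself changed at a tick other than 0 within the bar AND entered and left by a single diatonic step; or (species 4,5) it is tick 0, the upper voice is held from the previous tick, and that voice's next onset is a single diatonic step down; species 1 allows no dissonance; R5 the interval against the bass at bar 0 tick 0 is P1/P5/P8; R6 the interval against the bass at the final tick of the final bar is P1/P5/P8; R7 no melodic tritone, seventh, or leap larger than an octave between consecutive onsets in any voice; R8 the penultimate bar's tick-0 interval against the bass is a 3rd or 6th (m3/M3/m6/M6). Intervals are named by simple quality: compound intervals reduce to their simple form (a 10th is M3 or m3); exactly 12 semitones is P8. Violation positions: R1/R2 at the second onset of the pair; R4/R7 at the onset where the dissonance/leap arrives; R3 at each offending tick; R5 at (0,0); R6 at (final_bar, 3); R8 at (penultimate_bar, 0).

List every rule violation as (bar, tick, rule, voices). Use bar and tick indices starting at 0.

(0, 0, R5, (0, 2))
(1, 0, R1, (1, 3))
(1, 0, R3, (2, 3))
(1, 0, R4, (0, 3))
(1, 1, R3, (2, 3))
(1, 2, R3, (2, 3))
(1, 3, R3, (2, 3))
(2, 0, R2, (2, 3))
(2, 0, R4, (0, 2))
(2, 0, R4, (0, 3))
(3, 0, R1, (2, 3))
(3, 0, R3, (1, 2))
(3, 0, R4, (0, 2))
(3, 0, R4, (0, 3))
(3, 1, R3, (1, 2))
(3, 2, R3, (1, 2))
(3, 3, R3, (1, 2))
(4, 0, R3, (1, 2))
(4, 1, R3, (1, 2))
(4, 2, R3, (1, 2))
(4, 3, R3, (1, 2))
(6, 0, R8, (0, 2))
(7, 0, R1, (1, 3))
(7, 0, R2, (0, 1))
(7, 0, R2, (0, 3))
(7, 0, R7, (2,))
(7, 3, R6, (0, 2))

bar 0: v0=G3 v1=G4 v2=B4 v3=D5 downbeat P5
bar 1: v0=A3 v1=C4 v2=A4 v3=G4 downbeat m7
bar 2: v0=G3 v1=E4 v2=F4 v3=F4 downbeat m7
bar 3: v0=F3 v1=F4 v2=E4 v3=E4 downbeat M7
bar 4: v0=G3 v1=E4 v2=D4 v3=B4 downbeat M3
bar 5: v0=E3 v1=E4 v2=G4 v3=G4 downbeat m3
bar 6: v0=F3 v1=D4 v2=F4 v3=A4 downbeat M3
bar 7: v0=G3 v1=G4 v2=B4 v3=D5 downbeat P5
  -> R5 @ bar 0 tick 0 v(0, 2): opens on M3
  -> R1 @ bar 1 tick 0 v(1, 3): G4/D5 P5 -> C4/G4 P5 similar
  -> R3 @ bar 1 tick 0 v(2, 3): A4 above G4
  -> R4 @ bar 1 tick 0 v(0, 3): A3/G4 m7 untreated
  -> R3 @ bar 1 tick 1 v(2, 3): A4 above G4
  -> R3 @ bar 1 tick 2 v(2, 3): A4 above G4
  -> R3 @ bar 1 tick 3 v(2, 3): A4 above G4
  -> R2 @ bar 2 tick 0 v(2, 3): A4/G4 M2 -> F4/F4 P1 similar
  -> R4 @ bar 2 tick 0 v(0, 2): G3/F4 m7 untreated
  -> R4 @ bar 2 tick 0 v(0, 3): G3/F4 m7 untreated
  -> R1 @ bar 3 tick 0 v(2, 3): F4/F4 P1 -> E4/E4 P1 similar
  -> R3 @ bar 3 tick 0 v(1, 2): F4 above E4
  -> R4 @ bar 3 tick 0 v(0, 2): F3/E4 M7 untreated
  -> R4 @ bar 3 tick 0 v(0, 3): F3/E4 M7 untreated
  -> R3 @ bar 3 tick 1 v(1, 2): F4 above E4
  -> R3 @ bar 3 tick 2 v(1, 2): F4 above E4
  -> R3 @ bar 3 tick 3 v(1, 2): F4 above E4
  -> R3 @ bar 4 tick 0 v(1, 2): E4 above D4
  -> R3 @ bar 4 tick 1 v(1, 2): E4 above D4
  -> R3 @ bar 4 tick 2 v(1, 2): E4 above D4
  -> R3 @ bar 4 tick 3 v(1, 2): E4 above D4
  -> R8 @ bar 6 tick 0 v(0, 2): penult P8 not 3rd/6th
  -> R1 @ bar 7 tick 0 v(1, 3): D4/A4 P5 -> G4/D5 P5 similar
  -> R2 @ bar 7 tick 0 v(0, 1): F3/D4 M6 -> G3/G4 P8 similar
  -> R2 @ bar 7 tick 0 v(0, 3): F3/A4 M3 -> G3/D5 P5 similar
  -> R7 @ bar 7 tick 0 v(2,): F4->B4 leap 6st
  -> R6 @ bar 7 tick 3 v(0, 2): closes on M3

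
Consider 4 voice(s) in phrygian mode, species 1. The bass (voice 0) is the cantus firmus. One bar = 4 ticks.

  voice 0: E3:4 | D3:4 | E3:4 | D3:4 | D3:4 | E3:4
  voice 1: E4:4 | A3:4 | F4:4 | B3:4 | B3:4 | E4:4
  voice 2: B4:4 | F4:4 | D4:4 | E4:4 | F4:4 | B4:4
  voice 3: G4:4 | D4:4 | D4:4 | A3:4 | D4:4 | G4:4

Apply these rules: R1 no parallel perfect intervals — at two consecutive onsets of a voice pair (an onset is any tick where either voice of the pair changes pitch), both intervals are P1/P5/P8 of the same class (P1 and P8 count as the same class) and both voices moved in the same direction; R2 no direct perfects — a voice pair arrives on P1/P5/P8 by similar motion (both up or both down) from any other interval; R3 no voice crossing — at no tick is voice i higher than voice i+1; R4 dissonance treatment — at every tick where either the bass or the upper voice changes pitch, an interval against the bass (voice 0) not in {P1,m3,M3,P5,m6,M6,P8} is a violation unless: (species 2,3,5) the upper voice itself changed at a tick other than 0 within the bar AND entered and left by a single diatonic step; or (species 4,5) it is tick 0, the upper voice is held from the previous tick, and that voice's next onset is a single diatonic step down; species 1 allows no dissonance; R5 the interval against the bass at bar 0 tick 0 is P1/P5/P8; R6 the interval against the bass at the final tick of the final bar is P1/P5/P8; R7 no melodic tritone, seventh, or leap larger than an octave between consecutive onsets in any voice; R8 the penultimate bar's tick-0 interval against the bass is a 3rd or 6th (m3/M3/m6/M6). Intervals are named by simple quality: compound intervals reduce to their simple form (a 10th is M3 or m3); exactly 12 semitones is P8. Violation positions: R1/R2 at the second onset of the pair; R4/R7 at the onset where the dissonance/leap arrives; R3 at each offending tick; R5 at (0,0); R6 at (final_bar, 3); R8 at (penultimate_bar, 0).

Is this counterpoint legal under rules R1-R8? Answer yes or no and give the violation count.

No (40 violations)

bar 0: v0=E3 v1=E4 v2=B4 v3=G4 (m3)
bar 1: v0=D3 v1=A3 v2=F4 v3=D4 (P8)
bar 2: v0=E3 v1=F4 v2=D4 v3=D4 (m7)
bar 3: v0=D3 v1=B3 v2=E4 v3=A3 (P5)
bar 4: v0=D3 v1=B3 v2=F4 v3=D4 (P8)
bar 5: v0=E3 v1=E4 v2=B4 v3=G4 (m3)
  R3 @ bar0.0: B4 above G4
  R5 @ bar0.0: opens on m3
  R3 @ bar0.1: B4 above G4
  R3 @ bar0.2: B4 above G4
  R3 @ bar0.3: B4 above G4
  R2 @ bar1.0: E3/E4 P8 -> D3/A3 P5 similar
  R2 @ bar1.0: E3/G4 m3 -> D3/D4 P8 similar
  R3 @ bar1.0: F4 above D4
  R7 @ bar1.0: B4->F4 leap 6st
  R3 @ bar1.1: F4 above D4
  R3 @ bar1.2: F4 above D4
  R3 @ bar1.3: F4 above D4
  R3 @ bar2.0: F4 above D4
  R4 @ bar2.0: E3/F4 m2 untreated
  R4 @ bar2.0: E3/D4 m7 untreated
  R4 @ bar2.0: E3/D4 m7 untreated
  R3 @ bar2.1: F4 above D4
  R3 @ bar2.2: F4 above D4
  R3 @ bar2.3: F4 above D4
  R2 @ bar3.0: E3/D4 m7 -> D3/A3 P5 similar
  R3 @ bar3.0: E4 above A3
  R4 @ bar3.0: D3/E4 M2 untreated
  R7 @ bar3.0: F4->B3 leap 6st
  R3 @ bar3.1: E4 above A3
  R3 @ bar3.2: E4 above A3
  R3 @ bar3.3: E4 above A3
  R3 @ bar4.0: F4 above D4
  R8 @ bar4.0: penult P8 not 3rd/6th
  R3 @ bar4.1: F4 above D4
  R3 @ bar4.2: F4 above D4
  R3 @ bar4.3: F4 above D4
  R2 @ bar5.0: D3/B3 M6 -> E3/E4 P8 similar
  R2 @ bar5.0: D3/F4 m3 -> E3/B4 P5 similar
  R2 @ bar5.0: B3/F4 TT -> E4/B4 P5 similar
  R3 @ bar5.0: B4 above G4
  R7 @ bar5.0: F4->B4 leap 6st
  R3 @ bar5.1: B4 above G4
  R3 @ bar5.2: B4 above G4
  R3 @ bar5.3: B4 above G4
  R6 @ bar5.3: closes on m3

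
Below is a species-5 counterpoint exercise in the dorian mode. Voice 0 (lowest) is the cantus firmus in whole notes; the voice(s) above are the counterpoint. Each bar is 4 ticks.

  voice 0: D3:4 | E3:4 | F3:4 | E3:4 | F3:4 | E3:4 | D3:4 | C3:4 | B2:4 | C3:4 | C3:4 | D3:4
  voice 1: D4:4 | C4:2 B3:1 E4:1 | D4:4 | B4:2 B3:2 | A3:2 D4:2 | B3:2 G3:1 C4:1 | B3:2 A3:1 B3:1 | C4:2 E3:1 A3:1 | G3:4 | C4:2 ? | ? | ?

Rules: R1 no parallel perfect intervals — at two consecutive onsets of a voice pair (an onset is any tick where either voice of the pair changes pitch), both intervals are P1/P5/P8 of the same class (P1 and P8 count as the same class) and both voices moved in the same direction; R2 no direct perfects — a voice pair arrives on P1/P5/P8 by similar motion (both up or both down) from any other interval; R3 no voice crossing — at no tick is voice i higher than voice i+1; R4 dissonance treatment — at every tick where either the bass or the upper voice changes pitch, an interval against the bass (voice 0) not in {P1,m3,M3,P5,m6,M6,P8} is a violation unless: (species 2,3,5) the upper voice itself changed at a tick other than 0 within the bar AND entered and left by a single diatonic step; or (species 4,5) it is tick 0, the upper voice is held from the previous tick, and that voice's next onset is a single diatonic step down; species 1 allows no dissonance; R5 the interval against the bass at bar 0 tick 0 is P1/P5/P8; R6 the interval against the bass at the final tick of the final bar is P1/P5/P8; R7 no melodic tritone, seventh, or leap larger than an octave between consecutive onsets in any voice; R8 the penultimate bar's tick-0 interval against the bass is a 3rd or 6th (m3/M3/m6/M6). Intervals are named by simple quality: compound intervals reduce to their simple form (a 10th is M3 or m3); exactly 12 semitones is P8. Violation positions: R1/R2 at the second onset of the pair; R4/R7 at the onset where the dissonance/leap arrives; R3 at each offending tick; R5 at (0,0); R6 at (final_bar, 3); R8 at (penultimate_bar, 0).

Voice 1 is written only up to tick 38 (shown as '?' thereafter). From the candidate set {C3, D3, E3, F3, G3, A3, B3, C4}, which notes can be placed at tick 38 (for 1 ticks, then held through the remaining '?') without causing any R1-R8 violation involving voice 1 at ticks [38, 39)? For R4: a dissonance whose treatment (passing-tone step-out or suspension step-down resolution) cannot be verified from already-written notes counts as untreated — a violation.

C3: legal
D3: violates R4,R7
E3: legal
F3: violates R4
G3: legal
A3: legal
B3: violates R4
C4: legal

{A3, C3, C4, E3, G3}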